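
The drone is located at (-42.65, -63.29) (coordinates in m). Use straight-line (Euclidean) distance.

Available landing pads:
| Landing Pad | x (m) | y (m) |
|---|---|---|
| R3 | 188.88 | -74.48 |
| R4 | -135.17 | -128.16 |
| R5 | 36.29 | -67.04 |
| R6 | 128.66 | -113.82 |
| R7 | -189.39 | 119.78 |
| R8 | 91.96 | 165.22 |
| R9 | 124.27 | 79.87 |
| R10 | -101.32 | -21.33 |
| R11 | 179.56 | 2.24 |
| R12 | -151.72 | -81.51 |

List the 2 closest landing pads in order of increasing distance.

R10, R5

Distances from (-42.65, -63.29):
R3: √((231.53)² + (-11.19)²) = √(53606.1409 + 125.2161) = 231.80 m
R4: √((-92.52)² + (-64.87)²) = √(8559.9504 + 4208.1169) = 113.00 m
R5: √((78.94)² + (-3.75)²) = √(6231.5236 + 14.0625) = 79.03 m
R6: √((171.31)² + (-50.53)²) = √(29347.1161 + 2553.2809) = 178.61 m
R7: √((-146.74)² + (183.07)²) = √(21532.6276 + 33514.6249) = 234.62 m
R8: √((134.61)² + (228.51)²) = √(18119.8521 + 52216.8201) = 265.21 m
R9: √((166.92)² + (143.16)²) = √(27862.2864 + 20494.7856) = 219.90 m
R10: √((-58.67)² + (41.96)²) = √(3442.1689 + 1760.6416) = 72.13 m
R11: √((222.21)² + (65.53)²) = √(49377.2841 + 4294.1809) = 231.67 m
R12: √((-109.07)² + (-18.22)²) = √(11896.2649 + 331.9684) = 110.58 m
Sorted: R10 (72.13 m) < R5 (79.03 m) < R12 (110.58 m) < R4 (113.00 m) < …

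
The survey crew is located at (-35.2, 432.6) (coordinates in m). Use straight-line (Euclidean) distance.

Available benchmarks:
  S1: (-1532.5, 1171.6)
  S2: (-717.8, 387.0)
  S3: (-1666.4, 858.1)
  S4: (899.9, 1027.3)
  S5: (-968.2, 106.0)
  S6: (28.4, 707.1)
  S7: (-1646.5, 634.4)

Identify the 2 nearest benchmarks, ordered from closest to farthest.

S6, S2

Distances from (-35.2, 432.6):
S1: 1669.7 m
S2: 684.1 m
S3: 1685.8 m
S4: 1108.2 m
S5: 988.5 m
S6: 281.8 m
S7: 1623.9 m
Sorted: S6 (281.8 m) < S2 (684.1 m) < S5 (988.5 m) < S4 (1108.2 m) < …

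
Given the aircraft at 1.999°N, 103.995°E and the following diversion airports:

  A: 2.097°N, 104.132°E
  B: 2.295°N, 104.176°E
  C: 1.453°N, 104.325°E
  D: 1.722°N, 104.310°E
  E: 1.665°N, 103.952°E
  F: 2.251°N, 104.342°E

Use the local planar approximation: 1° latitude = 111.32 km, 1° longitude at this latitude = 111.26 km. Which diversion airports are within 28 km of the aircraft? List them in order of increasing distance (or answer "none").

Distances from 1.999°N, 103.995°E:
A: √((0.098·111.32)² + (0.137·111.26)²) = √(119.01414 + 232.33746) = 18.744 km
B: √((0.296·111.32)² + (0.181·111.26)²) = √(1085.74995 + 405.54146) = 38.617 km
C: √((-0.546·111.32)² + (0.330·111.26)²) = √(3694.29592 + 1348.04997) = 71.009 km
D: √((-0.277·111.32)² + (0.315·111.26)²) = √(950.83669 + 1228.28520) = 46.681 km
E: √((-0.334·111.32)² + (-0.043·111.26)²) = √(1382.41784 + 22.88838) = 37.487 km
F: √((0.252·111.32)² + (0.347·111.26)²) = √(786.95061 + 1490.51744) = 47.723 km
Threshold 28 km: A (18.744 km) is within range.

A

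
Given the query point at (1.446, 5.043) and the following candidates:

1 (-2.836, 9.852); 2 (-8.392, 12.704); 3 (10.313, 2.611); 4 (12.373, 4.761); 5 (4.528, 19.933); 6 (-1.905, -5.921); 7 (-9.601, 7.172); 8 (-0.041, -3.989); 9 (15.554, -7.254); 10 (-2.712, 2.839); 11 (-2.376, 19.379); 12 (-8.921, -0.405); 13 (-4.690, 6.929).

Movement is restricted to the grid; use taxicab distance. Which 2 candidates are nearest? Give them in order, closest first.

10, 13

Distances from (1.446, 5.043):
1: 9.091
2: 17.499
3: 11.299
4: 11.209
5: 17.972
6: 14.315
7: 13.176
8: 10.519
9: 26.405
10: 6.362
11: 18.158
12: 15.815
13: 8.022
Sorted: 10 (6.362) < 13 (8.022) < 1 (9.091) < 8 (10.519) < …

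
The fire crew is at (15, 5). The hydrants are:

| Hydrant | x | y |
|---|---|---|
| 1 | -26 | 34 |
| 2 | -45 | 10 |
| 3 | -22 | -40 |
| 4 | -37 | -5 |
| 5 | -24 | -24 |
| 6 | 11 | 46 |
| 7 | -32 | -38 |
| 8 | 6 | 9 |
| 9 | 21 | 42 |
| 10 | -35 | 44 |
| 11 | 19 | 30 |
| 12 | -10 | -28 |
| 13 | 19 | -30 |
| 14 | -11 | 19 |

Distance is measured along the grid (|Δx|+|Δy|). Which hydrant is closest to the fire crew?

8

Distances from (15, 5):
1: |-41| + |29| = 41 + 29 = 70
2: |-60| + |5| = 60 + 5 = 65
3: |-37| + |-45| = 37 + 45 = 82
4: |-52| + |-10| = 52 + 10 = 62
5: |-39| + |-29| = 39 + 29 = 68
6: |-4| + |41| = 4 + 41 = 45
7: |-47| + |-43| = 47 + 43 = 90
8: |-9| + |4| = 9 + 4 = 13
9: |6| + |37| = 6 + 37 = 43
10: |-50| + |39| = 50 + 39 = 89
11: |4| + |25| = 4 + 25 = 29
12: |-25| + |-33| = 25 + 33 = 58
13: |4| + |-35| = 4 + 35 = 39
14: |-26| + |14| = 26 + 14 = 40
Minimum: 8 at 13.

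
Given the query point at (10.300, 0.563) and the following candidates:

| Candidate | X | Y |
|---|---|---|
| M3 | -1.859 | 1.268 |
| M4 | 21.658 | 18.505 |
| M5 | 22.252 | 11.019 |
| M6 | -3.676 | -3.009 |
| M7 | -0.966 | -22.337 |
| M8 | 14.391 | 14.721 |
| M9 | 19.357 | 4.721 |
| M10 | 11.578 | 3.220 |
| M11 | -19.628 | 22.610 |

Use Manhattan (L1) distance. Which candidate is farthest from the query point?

M11

Distances from (10.300, 0.563):
M3: 12.864
M4: 29.300
M5: 22.408
M6: 17.548
M7: 34.166
M8: 18.249
M9: 13.215
M10: 3.935
M11: 51.975
Maximum: M11 at 51.975.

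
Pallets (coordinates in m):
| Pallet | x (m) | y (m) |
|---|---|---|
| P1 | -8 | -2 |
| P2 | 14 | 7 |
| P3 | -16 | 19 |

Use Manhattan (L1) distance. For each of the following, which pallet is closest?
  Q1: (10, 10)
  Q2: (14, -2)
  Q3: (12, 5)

Q1 at (10, 10):
  P1: |-18| + |-12| = 18 + 12 = 30 m
  P2: |4| + |-3| = 4 + 3 = 7 m
  P3: |-26| + |9| = 26 + 9 = 35 m
  → nearest: P2 (7 m)
Q2 at (14, -2):
  P1: |-22| + |0| = 22 + 0 = 22 m
  P2: |0| + |9| = 0 + 9 = 9 m
  P3: |-30| + |21| = 30 + 21 = 51 m
  → nearest: P2 (9 m)
Q3 at (12, 5):
  P1: |-20| + |-7| = 20 + 7 = 27 m
  P2: |2| + |2| = 2 + 2 = 4 m
  P3: |-28| + |14| = 28 + 14 = 42 m
  → nearest: P2 (4 m)

Q1→P2; Q2→P2; Q3→P2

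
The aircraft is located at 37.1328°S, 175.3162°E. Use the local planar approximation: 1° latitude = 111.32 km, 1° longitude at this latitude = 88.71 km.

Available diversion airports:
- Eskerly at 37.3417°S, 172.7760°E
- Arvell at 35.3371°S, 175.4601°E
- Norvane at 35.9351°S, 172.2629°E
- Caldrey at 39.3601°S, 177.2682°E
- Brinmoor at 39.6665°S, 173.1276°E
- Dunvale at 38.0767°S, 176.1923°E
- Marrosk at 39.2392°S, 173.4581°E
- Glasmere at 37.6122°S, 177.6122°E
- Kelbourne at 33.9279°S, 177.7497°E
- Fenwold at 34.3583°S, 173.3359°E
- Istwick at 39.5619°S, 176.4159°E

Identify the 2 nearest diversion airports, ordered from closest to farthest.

Distances from 37.1328°S, 175.3162°E:
Eskerly: √((-0.2089·111.32)² + (-2.5402·88.71)²) = √(540.783305 + 50778.630278) = 226.5379 km
Arvell: √((1.7957·111.32)² + (0.1439·88.71)²) = √(39958.940142 + 162.954646) = 200.3045 km
Norvane: √((1.1977·111.32)² + (-3.0533·88.71)²) = √(17776.345984 + 73364.187801) = 301.8949 km
Caldrey: √((-2.2273·111.32)² + (1.9520·88.71)²) = √(61475.749101 + 29985.050538) = 302.4249 km
Brinmoor: √((-2.5337·111.32)² + (-2.1886·88.71)²) = √(79553.039627 + 37694.496640) = 342.4143 km
Dunvale: √((-0.9439·111.32)² + (0.8761·88.71)²) = √(11040.744697 + 6040.216692) = 130.6942 km
Marrosk: √((-2.1064·111.32)² + (-1.8581·88.71)²) = √(54982.956354 + 27169.605037) = 286.6227 km
Glasmere: √((-0.4794·111.32)² + (2.2960·88.71)²) = √(2848.016196 + 41484.792861) = 210.5536 km
Kelbourne: √((3.2049·111.32)² + (2.4335·88.71)²) = √(127284.453297 + 46602.354549) = 416.9974 km
Fenwold: √((2.7745·111.32)² + (-1.9803·88.71)²) = √(95392.856472 + 30860.796689) = 355.3219 km
Istwick: √((-2.4291·111.32)² + (1.0997·88.71)²) = √(73120.168465 + 9516.858423) = 287.4666 km
Sorted: Dunvale (130.6942 km) < Arvell (200.3045 km) < Glasmere (210.5536 km) < Eskerly (226.5379 km) < …

Dunvale, Arvell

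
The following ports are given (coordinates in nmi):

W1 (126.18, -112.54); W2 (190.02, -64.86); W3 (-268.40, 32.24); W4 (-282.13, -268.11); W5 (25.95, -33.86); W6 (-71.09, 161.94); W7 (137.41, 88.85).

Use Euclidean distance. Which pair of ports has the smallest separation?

Pairwise distances:
W1–W2: 79.68 nmi
W1–W3: 420.30 nmi
W1–W4: 436.94 nmi
W1–W5: 127.42 nmi
W1–W6: 338.02 nmi
W1–W7: 201.70 nmi
W2–W3: 468.59 nmi
W2–W4: 514.04 nmi
W2–W5: 166.97 nmi
W2–W6: 345.86 nmi
W2–W7: 162.46 nmi
W3–W4: 300.66 nmi
W3–W5: 301.68 nmi
W3–W6: 236.12 nmi
W3–W7: 409.74 nmi
W4–W5: 387.02 nmi
W4–W6: 479.04 nmi
W4–W7: 550.85 nmi
W5–W6: 218.53 nmi
W5–W7: 165.77 nmi
W6–W7: 220.94 nmi
Closest pair: W1–W2 at 79.68 nmi.

W1 and W2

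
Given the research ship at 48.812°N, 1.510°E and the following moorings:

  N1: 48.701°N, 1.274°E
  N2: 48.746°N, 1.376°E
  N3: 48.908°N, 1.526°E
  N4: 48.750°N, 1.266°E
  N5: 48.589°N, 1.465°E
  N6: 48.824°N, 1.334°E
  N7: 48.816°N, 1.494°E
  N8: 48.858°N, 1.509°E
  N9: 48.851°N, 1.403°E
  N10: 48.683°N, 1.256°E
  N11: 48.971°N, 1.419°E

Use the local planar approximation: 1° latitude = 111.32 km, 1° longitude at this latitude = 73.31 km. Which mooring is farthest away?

N5

Distances from 48.812°N, 1.510°E:
N1: √((-0.111·111.32)² + (-0.236·73.31)²) = √(152.68359 + 299.33014) = 21.261 km
N2: √((-0.066·111.32)² + (-0.134·73.31)²) = √(53.98017 + 96.50194) = 12.267 km
N3: √((0.096·111.32)² + (0.016·73.31)²) = √(114.20598 + 1.37584) = 10.751 km
N4: √((-0.062·111.32)² + (-0.244·73.31)²) = √(47.63540 + 319.96766) = 19.173 km
N5: √((-0.223·111.32)² + (-0.045·73.31)²) = √(616.24885 + 10.88307) = 25.043 km
N6: √((0.012·111.32)² + (-0.176·73.31)²) = √(1.78447 + 166.47605) = 12.972 km
N7: √((0.004·111.32)² + (-0.016·73.31)²) = √(0.19827 + 1.37584) = 1.255 km
N8: √((0.046·111.32)² + (-0.001·73.31)²) = √(26.22177 + 0.00537) = 5.121 km
N9: √((0.039·111.32)² + (-0.107·73.31)²) = √(18.84845 + 61.53100) = 8.965 km
N10: √((-0.129·111.32)² + (-0.254·73.31)²) = √(206.21764 + 346.73196) = 23.515 km
N11: √((0.159·111.32)² + (-0.091·73.31)²) = √(313.28575 + 44.50504) = 18.915 km
Maximum: N5 at 25.043 km.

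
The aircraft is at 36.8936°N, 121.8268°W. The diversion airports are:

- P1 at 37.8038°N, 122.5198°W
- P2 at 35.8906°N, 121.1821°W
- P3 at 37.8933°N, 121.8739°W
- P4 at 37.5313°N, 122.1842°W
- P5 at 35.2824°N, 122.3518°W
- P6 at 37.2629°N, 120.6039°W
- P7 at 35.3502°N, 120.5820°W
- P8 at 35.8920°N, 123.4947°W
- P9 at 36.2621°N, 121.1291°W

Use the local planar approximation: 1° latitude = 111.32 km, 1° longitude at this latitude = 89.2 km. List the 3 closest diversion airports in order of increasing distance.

Distances from 36.8936°N, 121.8268°W:
P1: √((0.9102·111.32)² + (-0.6930·89.2)²) = √(10266.444357 + 3821.168403) = 118.6912 km
P2: √((-1.0030·111.32)² + (0.6447·89.2)²) = √(12466.606784 + 3307.082652) = 125.5933 km
P3: √((0.9997·111.32)² + (-0.0471·89.2)²) = √(12384.708230 + 17.651090) = 111.3659 km
P4: √((0.6377·111.32)² + (-0.3574·89.2)²) = √(5039.404614 + 1016.339501) = 77.8187 km
P5: √((-1.6112·111.32)² + (-0.5250·89.2)²) = √(32169.573398 + 2193.048900) = 185.3716 km
P6: √((0.3693·111.32)² + (1.2229·89.2)²) = √(1690.071237 + 11899.031076) = 116.5723 km
P7: √((-1.5434·111.32)² + (1.2448·89.2)²) = √(29519.118684 + 12329.028828) = 204.5682 km
P8: √((-1.0016·111.32)² + (-1.6679·89.2)²) = √(12431.828980 + 22134.500512) = 185.9202 km
P9: √((-0.6315·111.32)² + (0.6977·89.2)²) = √(4941.890350 + 3873.175310) = 93.8886 km
Sorted: P4 (77.8187 km) < P9 (93.8886 km) < P3 (111.3659 km) < P6 (116.5723 km) < P1 (118.6912 km) < …

P4, P9, P3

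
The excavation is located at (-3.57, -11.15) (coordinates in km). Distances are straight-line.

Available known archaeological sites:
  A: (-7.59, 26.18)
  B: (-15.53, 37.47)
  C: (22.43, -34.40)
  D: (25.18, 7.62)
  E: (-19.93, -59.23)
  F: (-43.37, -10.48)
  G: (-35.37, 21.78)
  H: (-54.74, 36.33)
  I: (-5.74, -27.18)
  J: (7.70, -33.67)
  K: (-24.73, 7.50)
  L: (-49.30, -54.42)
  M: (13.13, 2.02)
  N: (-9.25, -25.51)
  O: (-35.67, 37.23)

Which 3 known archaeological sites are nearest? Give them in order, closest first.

N, I, M

Distances from (-3.57, -11.15):
A: 37.55 km
B: 50.07 km
C: 34.88 km
D: 34.33 km
E: 50.79 km
F: 39.81 km
G: 45.78 km
H: 69.80 km
I: 16.18 km
J: 25.18 km
K: 28.21 km
L: 62.96 km
M: 21.27 km
N: 15.44 km
O: 58.06 km
Sorted: N (15.44 km) < I (16.18 km) < M (21.27 km) < J (25.18 km) < K (28.21 km) < …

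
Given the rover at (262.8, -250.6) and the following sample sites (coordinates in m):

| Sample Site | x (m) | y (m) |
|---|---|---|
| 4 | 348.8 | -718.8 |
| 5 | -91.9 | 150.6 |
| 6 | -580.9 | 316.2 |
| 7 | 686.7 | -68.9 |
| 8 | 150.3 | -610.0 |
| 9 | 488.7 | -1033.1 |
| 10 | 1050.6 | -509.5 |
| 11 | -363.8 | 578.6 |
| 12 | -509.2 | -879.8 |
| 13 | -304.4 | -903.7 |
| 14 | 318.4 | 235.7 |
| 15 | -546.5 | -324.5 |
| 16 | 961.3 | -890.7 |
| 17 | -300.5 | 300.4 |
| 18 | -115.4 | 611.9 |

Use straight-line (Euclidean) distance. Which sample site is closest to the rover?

8

Distances from (262.8, -250.6):
4: 476.0 m
5: 535.5 m
6: 1016.4 m
7: 461.2 m
8: 376.6 m
9: 814.5 m
10: 829.3 m
11: 1039.3 m
12: 995.9 m
13: 865.0 m
14: 489.5 m
15: 812.7 m
16: 947.4 m
17: 788.0 m
18: 941.8 m
Minimum: 8 at 376.6 m.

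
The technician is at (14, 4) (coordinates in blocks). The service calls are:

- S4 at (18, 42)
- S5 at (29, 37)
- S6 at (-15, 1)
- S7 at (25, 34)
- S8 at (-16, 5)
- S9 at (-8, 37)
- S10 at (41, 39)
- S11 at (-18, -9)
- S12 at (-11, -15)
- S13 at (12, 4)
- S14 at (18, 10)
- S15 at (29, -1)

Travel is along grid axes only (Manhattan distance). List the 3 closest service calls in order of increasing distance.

Distances from (14, 4):
S4: 42 blocks
S5: 48 blocks
S6: 32 blocks
S7: 41 blocks
S8: 31 blocks
S9: 55 blocks
S10: 62 blocks
S11: 45 blocks
S12: 44 blocks
S13: 2 blocks
S14: 10 blocks
S15: 20 blocks
Sorted: S13 (2 blocks) < S14 (10 blocks) < S15 (20 blocks) < S8 (31 blocks) < S6 (32 blocks) < …

S13, S14, S15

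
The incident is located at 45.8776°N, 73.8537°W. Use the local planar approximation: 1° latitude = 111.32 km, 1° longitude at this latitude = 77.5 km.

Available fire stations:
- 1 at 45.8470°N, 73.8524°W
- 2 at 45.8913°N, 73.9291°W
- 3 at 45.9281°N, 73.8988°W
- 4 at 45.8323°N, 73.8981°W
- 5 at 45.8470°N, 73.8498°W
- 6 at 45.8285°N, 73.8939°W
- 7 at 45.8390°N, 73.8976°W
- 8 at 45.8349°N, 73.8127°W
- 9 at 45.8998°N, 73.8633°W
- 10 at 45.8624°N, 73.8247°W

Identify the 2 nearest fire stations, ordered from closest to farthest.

9, 10

Distances from 45.8776°N, 73.8537°W:
1: 3.4079 km
2: 6.0392 km
3: 6.6197 km
4: 6.1049 km
5: 3.4198 km
6: 6.2914 km
7: 5.4808 km
8: 5.7176 km
9: 2.5809 km
10: 2.8132 km
Sorted: 9 (2.5809 km) < 10 (2.8132 km) < 1 (3.4079 km) < 5 (3.4198 km) < …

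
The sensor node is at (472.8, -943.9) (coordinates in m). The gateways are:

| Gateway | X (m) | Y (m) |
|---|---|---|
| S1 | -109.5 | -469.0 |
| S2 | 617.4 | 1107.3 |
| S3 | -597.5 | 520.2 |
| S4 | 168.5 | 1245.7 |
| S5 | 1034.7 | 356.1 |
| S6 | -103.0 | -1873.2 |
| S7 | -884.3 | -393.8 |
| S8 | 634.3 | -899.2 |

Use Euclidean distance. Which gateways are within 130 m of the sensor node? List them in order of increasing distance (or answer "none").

Distances from (472.8, -943.9):
S1: √((-582.3)² + (474.9)²) = √(339073.290 + 225530.010) = 751.4 m
S2: √((144.6)² + (2051.2)²) = √(20909.160 + 4207421.440) = 2056.3 m
S3: √((-1070.3)² + (1464.1)²) = √(1145542.090 + 2143588.810) = 1813.6 m
S4: √((-304.3)² + (2189.6)²) = √(92598.490 + 4794348.160) = 2210.6 m
S5: √((561.9)² + (1300.0)²) = √(315731.610 + 1690000.000) = 1416.2 m
S6: √((-575.8)² + (-929.3)²) = √(331545.640 + 863598.490) = 1093.2 m
S7: √((-1357.1)² + (550.1)²) = √(1841720.410 + 302610.010) = 1464.4 m
S8: √((161.5)² + (44.7)²) = √(26082.250 + 1998.090) = 167.6 m
Threshold 130 m: none within range.

none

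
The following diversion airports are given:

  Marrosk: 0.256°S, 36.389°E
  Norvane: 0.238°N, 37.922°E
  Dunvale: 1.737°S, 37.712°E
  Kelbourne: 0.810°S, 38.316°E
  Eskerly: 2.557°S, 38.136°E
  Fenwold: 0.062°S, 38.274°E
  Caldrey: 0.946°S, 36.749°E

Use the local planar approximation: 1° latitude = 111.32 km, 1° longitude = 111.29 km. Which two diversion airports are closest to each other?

Norvane and Fenwold

Pairwise distances:
Marrosk–Norvane: 179.251 km
Marrosk–Dunvale: 221.041 km
Marrosk–Kelbourne: 223.147 km
Marrosk–Eskerly: 321.577 km
Marrosk–Fenwold: 210.890 km
Marrosk–Caldrey: 86.632 km
Norvane–Dunvale: 221.096 km
Norvane–Kelbourne: 124.631 km
Norvane–Eskerly: 312.050 km
Norvane–Fenwold: 51.477 km
Norvane–Caldrey: 185.509 km
Dunvale–Kelbourne: 123.156 km
Dunvale–Eskerly: 102.757 km
Dunvale–Fenwold: 196.671 km
Dunvale–Caldrey: 138.706 km
Kelbourne–Eskerly: 195.505 km
Kelbourne–Fenwold: 83.398 km
Kelbourne–Caldrey: 175.047 km
Eskerly–Fenwold: 278.168 km
Eskerly–Caldrey: 236.619 km
Fenwold–Caldrey: 196.183 km
Closest pair: Norvane–Fenwold at 51.477 km.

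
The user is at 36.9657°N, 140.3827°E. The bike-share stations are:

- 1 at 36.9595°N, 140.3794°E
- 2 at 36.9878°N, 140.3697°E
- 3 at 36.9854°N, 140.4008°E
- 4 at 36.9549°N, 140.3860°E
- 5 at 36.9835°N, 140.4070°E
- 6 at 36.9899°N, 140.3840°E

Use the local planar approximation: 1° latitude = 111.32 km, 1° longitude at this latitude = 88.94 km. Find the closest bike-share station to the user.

1

Distances from 36.9657°N, 140.3827°E:
1: 0.7500 km
2: 2.7183 km
3: 2.7204 km
4: 1.2376 km
5: 2.9321 km
6: 2.6964 km
Minimum: 1 at 0.7500 km.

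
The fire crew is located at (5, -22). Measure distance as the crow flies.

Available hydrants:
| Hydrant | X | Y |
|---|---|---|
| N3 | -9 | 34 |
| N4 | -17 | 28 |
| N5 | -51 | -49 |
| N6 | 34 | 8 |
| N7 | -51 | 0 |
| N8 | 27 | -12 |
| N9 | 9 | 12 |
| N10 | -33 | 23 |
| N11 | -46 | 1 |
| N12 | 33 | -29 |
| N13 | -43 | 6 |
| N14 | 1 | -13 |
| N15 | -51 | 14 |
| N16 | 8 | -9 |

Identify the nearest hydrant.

Distances from (5, -22):
N3: √((-14)² + (56)²) = √(196.000 + 3136.000) = 57.7
N4: √((-22)² + (50)²) = √(484.000 + 2500.000) = 54.6
N5: √((-56)² + (-27)²) = √(3136.000 + 729.000) = 62.2
N6: √((29)² + (30)²) = √(841.000 + 900.000) = 41.7
N7: √((-56)² + (22)²) = √(3136.000 + 484.000) = 60.2
N8: √((22)² + (10)²) = √(484.000 + 100.000) = 24.2
N9: √((4)² + (34)²) = √(16.000 + 1156.000) = 34.2
N10: √((-38)² + (45)²) = √(1444.000 + 2025.000) = 58.9
N11: √((-51)² + (23)²) = √(2601.000 + 529.000) = 55.9
N12: √((28)² + (-7)²) = √(784.000 + 49.000) = 28.9
N13: √((-48)² + (28)²) = √(2304.000 + 784.000) = 55.6
N14: √((-4)² + (9)²) = √(16.000 + 81.000) = 9.8
N15: √((-56)² + (36)²) = √(3136.000 + 1296.000) = 66.6
N16: √((3)² + (13)²) = √(9.000 + 169.000) = 13.3
Minimum: N14 at 9.8.

N14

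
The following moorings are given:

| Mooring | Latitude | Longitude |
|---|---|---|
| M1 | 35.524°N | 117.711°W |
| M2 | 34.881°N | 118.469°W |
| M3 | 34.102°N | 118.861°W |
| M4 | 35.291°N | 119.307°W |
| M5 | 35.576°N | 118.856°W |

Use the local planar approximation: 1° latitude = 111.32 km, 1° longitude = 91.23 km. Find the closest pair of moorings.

M4 and M5

Pairwise distances:
M1–M2: 99.527 km
M1–M3: 189.908 km
M1–M4: 147.895 km
M1–M5: 104.619 km
M2–M3: 93.803 km
M2–M4: 89.038 km
M2–M5: 85.043 km
M3–M4: 138.472 km
M3–M5: 164.086 km
M4–M5: 51.956 km
Closest pair: M4–M5 at 51.956 km.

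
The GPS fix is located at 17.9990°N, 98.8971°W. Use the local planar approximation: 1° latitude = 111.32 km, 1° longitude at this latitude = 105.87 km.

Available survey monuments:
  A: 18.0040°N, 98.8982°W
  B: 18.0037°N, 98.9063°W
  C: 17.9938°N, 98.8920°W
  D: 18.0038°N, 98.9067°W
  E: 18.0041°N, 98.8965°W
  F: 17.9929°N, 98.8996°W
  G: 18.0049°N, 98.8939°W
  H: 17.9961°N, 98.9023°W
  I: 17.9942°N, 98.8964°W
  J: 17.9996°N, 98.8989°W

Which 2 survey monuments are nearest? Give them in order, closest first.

Distances from 17.9990°N, 98.8971°W:
A: 0.5687 km
B: 1.1056 km
C: 0.7916 km
D: 1.1483 km
E: 0.5713 km
F: 0.7288 km
G: 0.7390 km
H: 0.6382 km
I: 0.5395 km
J: 0.2019 km
Sorted: J (0.2019 km) < I (0.5395 km) < A (0.5687 km) < E (0.5713 km) < …

J, I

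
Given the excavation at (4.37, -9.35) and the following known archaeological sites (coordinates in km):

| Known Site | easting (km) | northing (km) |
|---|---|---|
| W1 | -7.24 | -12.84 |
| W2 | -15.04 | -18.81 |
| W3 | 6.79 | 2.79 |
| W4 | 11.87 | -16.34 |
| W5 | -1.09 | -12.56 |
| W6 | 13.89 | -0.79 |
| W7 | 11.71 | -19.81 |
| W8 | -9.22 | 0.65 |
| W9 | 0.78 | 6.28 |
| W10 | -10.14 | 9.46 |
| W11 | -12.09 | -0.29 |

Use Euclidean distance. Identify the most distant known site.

W10

Distances from (4.37, -9.35):
W1: √((-11.61)² + (-3.49)²) = √(134.7921 + 12.1801) = 12.12 km
W2: √((-19.41)² + (-9.46)²) = √(376.7481 + 89.4916) = 21.59 km
W3: √((2.42)² + (12.14)²) = √(5.8564 + 147.3796) = 12.38 km
W4: √((7.50)² + (-6.99)²) = √(56.2500 + 48.8601) = 10.25 km
W5: √((-5.46)² + (-3.21)²) = √(29.8116 + 10.3041) = 6.33 km
W6: √((9.52)² + (8.56)²) = √(90.6304 + 73.2736) = 12.80 km
W7: √((7.34)² + (-10.46)²) = √(53.8756 + 109.4116) = 12.78 km
W8: √((-13.59)² + (10.00)²) = √(184.6881 + 100.0000) = 16.87 km
W9: √((-3.59)² + (15.63)²) = √(12.8881 + 244.2969) = 16.04 km
W10: √((-14.51)² + (18.81)²) = √(210.5401 + 353.8161) = 23.76 km
W11: √((-16.46)² + (9.06)²) = √(270.9316 + 82.0836) = 18.79 km
Maximum: W10 at 23.76 km.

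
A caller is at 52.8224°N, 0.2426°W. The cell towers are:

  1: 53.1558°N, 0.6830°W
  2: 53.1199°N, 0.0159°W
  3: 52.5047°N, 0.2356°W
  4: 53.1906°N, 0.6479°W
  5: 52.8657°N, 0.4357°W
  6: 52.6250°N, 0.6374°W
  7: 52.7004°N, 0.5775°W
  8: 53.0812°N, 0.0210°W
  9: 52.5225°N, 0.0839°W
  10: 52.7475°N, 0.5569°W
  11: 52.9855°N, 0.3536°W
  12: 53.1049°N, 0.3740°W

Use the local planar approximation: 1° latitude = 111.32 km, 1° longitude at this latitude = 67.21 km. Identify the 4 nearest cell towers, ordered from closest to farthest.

Distances from 52.8224°N, 0.2426°W:
1: √((0.3334·111.32)² + (-0.4404·67.21)²) = √(1377.455528 + 876.117613) = 47.4718 km
2: √((0.2975·111.32)² + (0.2267·67.21)²) = √(1096.782053 + 232.151146) = 36.4545 km
3: √((-0.3177·111.32)² + (0.0070·67.21)²) = √(1250.779703 + 0.221342) = 35.3695 km
4: √((0.3682·111.32)² + (-0.4053·67.21)²) = √(1680.018111 + 742.029204) = 49.2143 km
5: √((0.0433·111.32)² + (-0.1931·67.21)²) = √(23.233904 + 168.434999) = 13.8445 km
6: √((-0.1974·111.32)² + (-0.3948·67.21)²) = √(482.881639 + 704.080115) = 34.4523 km
7: √((-0.1220·111.32)² + (-0.3349·67.21)²) = √(184.444647 + 506.638379) = 26.2885 km
8: √((0.2588·111.32)² + (0.2216·67.21)²) = √(829.993974 + 221.823372) = 32.4317 km
9: √((-0.2999·111.32)² + (0.1587·67.21)²) = √(1114.549411 + 113.768398) = 35.0474 km
10: √((-0.0749·111.32)² + (-0.3143·67.21)²) = √(69.520043 + 446.227728) = 22.7101 km
11: √((0.1631·111.32)² + (-0.1110·67.21)²) = √(329.650939 + 55.656225) = 19.6292 km
12: √((0.2825·111.32)² + (-0.1314·67.21)²) = √(988.970414 + 77.993520) = 32.6644 km
Sorted: 5 (13.8445 km) < 11 (19.6292 km) < 10 (22.7101 km) < 7 (26.2885 km) < 8 (32.4317 km) < 12 (32.6644 km) < …

5, 11, 10, 7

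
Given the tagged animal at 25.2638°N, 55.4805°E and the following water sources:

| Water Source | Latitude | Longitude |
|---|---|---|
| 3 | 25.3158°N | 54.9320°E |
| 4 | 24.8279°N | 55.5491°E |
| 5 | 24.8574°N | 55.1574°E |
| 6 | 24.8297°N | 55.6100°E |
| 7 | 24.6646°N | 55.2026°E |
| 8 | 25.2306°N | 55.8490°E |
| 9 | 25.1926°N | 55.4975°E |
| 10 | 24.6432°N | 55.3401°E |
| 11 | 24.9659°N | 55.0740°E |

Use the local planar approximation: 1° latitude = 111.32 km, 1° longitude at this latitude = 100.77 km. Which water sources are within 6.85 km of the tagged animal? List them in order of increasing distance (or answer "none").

none

Distances from 25.2638°N, 55.4805°E:
3: √((0.0520·111.32)² + (-0.5485·100.77)²) = √(33.508353 + 3055.032122) = 55.5746 km
4: √((-0.4359·111.32)² + (0.0686·100.77)²) = √(2354.616231 + 47.787108) = 49.0143 km
5: √((-0.4064·111.32)² + (-0.3231·100.77)²) = √(2046.698135 + 1060.074611) = 55.7384 km
6: √((-0.4341·111.32)² + (0.1295·100.77)²) = √(2335.210136 + 170.295062) = 50.0550 km
7: √((-0.5992·111.32)² + (-0.2779·100.77)²) = √(4449.282738 + 784.223064) = 72.3430 km
8: √((-0.0332·111.32)² + (0.3685·100.77)²) = √(13.659115 + 1378.915018) = 37.3172 km
9: √((-0.0712·111.32)² + (0.0170·100.77)²) = √(62.821222 + 2.934677) = 8.1090 km
10: √((-0.6206·111.32)² + (-0.1404·100.77)²) = √(4772.763754 + 200.168960) = 70.5190 km
11: √((-0.2979·111.32)² + (-0.4065·100.77)²) = √(1099.733366 + 1677.967779) = 52.7039 km
Threshold 6.85 km: none within range.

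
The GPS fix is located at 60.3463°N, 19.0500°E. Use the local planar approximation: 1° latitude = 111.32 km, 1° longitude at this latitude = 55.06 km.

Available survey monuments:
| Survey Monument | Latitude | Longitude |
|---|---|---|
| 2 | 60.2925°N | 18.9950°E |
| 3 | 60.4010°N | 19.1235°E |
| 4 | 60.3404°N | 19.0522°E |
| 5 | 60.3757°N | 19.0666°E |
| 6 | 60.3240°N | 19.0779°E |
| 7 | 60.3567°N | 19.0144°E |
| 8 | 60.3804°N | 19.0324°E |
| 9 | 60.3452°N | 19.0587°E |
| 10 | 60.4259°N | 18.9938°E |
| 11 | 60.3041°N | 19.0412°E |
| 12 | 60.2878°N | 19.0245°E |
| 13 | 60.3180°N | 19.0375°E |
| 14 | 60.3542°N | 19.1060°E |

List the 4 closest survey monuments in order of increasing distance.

Distances from 60.3463°N, 19.0500°E:
2: √((-0.0538·111.32)² + (-0.0550·55.06)²) = √(35.868313 + 9.170601) = 6.7111 km
3: √((0.0547·111.32)² + (0.0735·55.06)²) = √(37.078405 + 16.377481) = 7.3114 km
4: √((-0.0059·111.32)² + (0.0022·55.06)²) = √(0.431370 + 0.014673) = 0.6679 km
5: √((0.0294·111.32)² + (0.0166·55.06)²) = √(10.711272 + 0.835389) = 3.3980 km
6: √((-0.0223·111.32)² + (0.0279·55.06)²) = √(6.162488 + 2.359831) = 2.9193 km
7: √((0.0104·111.32)² + (-0.0356·55.06)²) = √(1.340334 + 3.842133) = 2.2765 km
8: √((0.0341·111.32)² + (-0.0176·55.06)²) = √(14.409707 + 0.939070) = 3.9178 km
9: √((-0.0011·111.32)² + (0.0087·55.06)²) = √(0.014994 + 0.229462) = 0.4944 km
10: √((0.0796·111.32)² + (-0.0562·55.06)²) = √(78.518597 + 9.575138) = 9.3858 km
11: √((-0.0422·111.32)² + (-0.0088·55.06)²) = √(22.068423 + 0.234767) = 4.7226 km
12: √((-0.0585·111.32)² + (-0.0255·55.06)²) = √(42.409009 + 1.971300) = 6.6619 km
13: √((-0.0283·111.32)² + (-0.0125·55.06)²) = √(9.924743 + 0.473688) = 3.2247 km
14: √((0.0079·111.32)² + (0.0560·55.06)²) = √(0.773394 + 9.507109) = 3.2063 km
Sorted: 9 (0.4944 km) < 4 (0.6679 km) < 7 (2.2765 km) < 6 (2.9193 km) < 14 (3.2063 km) < 13 (3.2247 km) < …

9, 4, 7, 6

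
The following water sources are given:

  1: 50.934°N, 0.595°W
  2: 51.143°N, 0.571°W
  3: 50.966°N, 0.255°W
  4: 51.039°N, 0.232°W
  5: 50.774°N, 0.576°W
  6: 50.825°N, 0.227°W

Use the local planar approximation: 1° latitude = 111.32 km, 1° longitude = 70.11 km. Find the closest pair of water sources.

3 and 4

Pairwise distances:
1–2: 23.327 km
1–3: 24.102 km
1–4: 28.006 km
1–5: 17.861 km
1–6: 28.511 km
2–3: 29.649 km
2–4: 26.437 km
2–5: 41.079 km
2–6: 42.835 km
3–4: 8.285 km
3–5: 31.037 km
3–6: 15.818 km
4–5: 38.104 km
4–6: 23.825 km
5–6: 25.118 km
Closest pair: 3–4 at 8.285 km.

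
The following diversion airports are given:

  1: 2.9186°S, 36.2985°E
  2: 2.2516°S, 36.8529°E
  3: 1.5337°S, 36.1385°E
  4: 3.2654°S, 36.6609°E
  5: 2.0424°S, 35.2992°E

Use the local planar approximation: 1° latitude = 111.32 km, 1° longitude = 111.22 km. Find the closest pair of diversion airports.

Pairwise distances:
1–2: √((0.6670·111.32)² + (0.5544·111.22)²) = √(5513.127840 + 3802.000982) = 96.5149 km
1–3: √((1.3849·111.32)² + (-0.1600·111.22)²) = √(23767.484856 + 316.669143) = 155.1907 km
1–4: √((-0.3468·111.32)² + (0.3624·111.22)²) = √(1490.405941 + 1624.583954) = 55.8121 km
1–5: √((0.8762·111.32)² + (-0.9993·111.22)²) = √(9513.775369 + 12352.576617) = 147.8728 km
2–3: √((0.7179·111.32)² + (-0.7144·111.22)²) = √(6386.667431 + 6313.187286) = 112.6936 km
2–4: √((-1.0138·111.32)² + (-0.1920·111.22)²) = √(12736.525490 + 456.003566) = 114.8587 km
2–5: √((0.2092·111.32)² + (-1.5537·111.22)²) = √(542.337651 + 29860.708845) = 174.3647 km
3–4: √((-1.7317·111.32)² + (0.5224·111.22)²) = √(37161.369384 + 3375.764315) = 201.3384 km
3–5: √((-0.5087·111.32)² + (-0.8393·111.22)²) = √(3206.785200 + 8713.652328) = 109.1808 km
4–5: √((1.2230·111.32)² + (-1.3617·111.22)²) = √(18535.286760 + 22936.579698) = 203.6464 km
Closest pair: 1–4 at 55.8121 km.

1 and 4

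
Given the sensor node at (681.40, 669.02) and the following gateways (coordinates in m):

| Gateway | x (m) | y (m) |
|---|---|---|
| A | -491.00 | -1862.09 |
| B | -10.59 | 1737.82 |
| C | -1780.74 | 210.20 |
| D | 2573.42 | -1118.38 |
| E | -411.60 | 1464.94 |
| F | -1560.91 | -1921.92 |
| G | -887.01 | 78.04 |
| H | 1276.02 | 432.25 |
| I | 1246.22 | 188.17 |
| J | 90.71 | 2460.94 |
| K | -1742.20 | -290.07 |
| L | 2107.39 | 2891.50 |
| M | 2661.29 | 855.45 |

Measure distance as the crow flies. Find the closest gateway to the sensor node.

H

Distances from (681.40, 669.02):
A: √((-1172.40)² + (-2531.11)²) = √(1374521.7600 + 6406517.8321) = 2789.45 m
B: √((-691.99)² + (1068.80)²) = √(478850.1601 + 1142333.4400) = 1273.26 m
C: √((-2462.14)² + (-458.82)²) = √(6062133.3796 + 210515.7924) = 2504.53 m
D: √((1892.02)² + (-1787.40)²) = √(3579739.6804 + 3194798.7600) = 2602.79 m
E: √((-1093.00)² + (795.92)²) = √(1194649.0000 + 633488.6464) = 1352.09 m
F: √((-2242.31)² + (-2590.94)²) = √(5027954.1361 + 6712970.0836) = 3426.50 m
G: √((-1568.41)² + (-590.98)²) = √(2459909.9281 + 349257.3604) = 1676.06 m
H: √((594.62)² + (-236.77)²) = √(353572.9444 + 56060.0329) = 640.03 m
I: √((564.82)² + (-480.85)²) = √(319021.6324 + 231216.7225) = 741.78 m
J: √((-590.69)² + (1791.92)²) = √(348914.6761 + 3210977.2864) = 1886.77 m
K: √((-2423.60)² + (-959.09)²) = √(5873836.9600 + 919853.6281) = 2606.47 m
L: √((1425.99)² + (2222.48)²) = √(2033447.4801 + 4939417.3504) = 2640.62 m
M: √((1979.89)² + (186.43)²) = √(3919964.4121 + 34756.1449) = 1988.65 m
Minimum: H at 640.03 m.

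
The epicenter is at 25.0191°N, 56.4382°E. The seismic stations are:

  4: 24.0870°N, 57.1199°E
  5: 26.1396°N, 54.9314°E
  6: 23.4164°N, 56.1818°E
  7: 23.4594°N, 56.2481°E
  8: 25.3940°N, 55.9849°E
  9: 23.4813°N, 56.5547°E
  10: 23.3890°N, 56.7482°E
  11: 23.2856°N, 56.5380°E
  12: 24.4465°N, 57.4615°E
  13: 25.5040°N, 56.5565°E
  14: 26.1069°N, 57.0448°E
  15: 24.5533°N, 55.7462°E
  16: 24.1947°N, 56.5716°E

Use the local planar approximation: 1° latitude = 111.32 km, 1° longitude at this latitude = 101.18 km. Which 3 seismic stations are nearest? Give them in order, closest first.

13, 8, 15

Distances from 25.0191°N, 56.4382°E:
4: √((-0.9321·111.32)² + (0.6817·101.18)²) = √(10766.422319 + 4757.468683) = 124.5949 km
5: √((1.1205·111.32)² + (-1.5068·101.18)²) = √(15558.585724 + 23243.449082) = 196.9823 km
6: √((-1.6027·111.32)² + (-0.2564·101.18)²) = √(31831.042993 + 673.016004) = 180.2888 km
7: √((-1.5597·111.32)² + (-0.1901·101.18)²) = √(30145.919815 + 369.958989) = 174.6879 km
8: √((0.3749·111.32)² + (-0.4533·101.18)²) = √(1741.715738 + 2103.588502) = 62.0105 km
9: √((-1.5378·111.32)² + (0.1165·101.18)²) = √(29305.295737 + 138.944449) = 171.5932 km
10: √((-1.6301·111.32)² + (0.3100·101.18)²) = √(32928.723105 + 983.813410) = 184.1536 km
11: √((-1.7335·111.32)² + (0.0998·101.18)²) = √(37238.663637 + 101.964838) = 193.2372 km
12: √((-0.5726·111.32)² + (1.0233·101.18)²) = √(4063.021147 + 10720.012664) = 121.5855 km
13: √((0.4849·111.32)² + (0.1183·101.18)²) = √(2913.739782 + 143.271181) = 55.2902 km
14: √((1.0878·111.32)² + (0.6066·101.18)²) = √(14663.731648 + 3766.987353) = 135.7598 km
15: √((-0.4658·111.32)² + (-0.6920·101.18)²) = √(2688.718675 + 4902.318674) = 87.1266 km
16: √((-0.8244·111.32)² + (0.1334·101.18)²) = √(8422.138161 + 182.180131) = 92.7595 km
Sorted: 13 (55.2902 km) < 8 (62.0105 km) < 15 (87.1266 km) < 16 (92.7595 km) < 12 (121.5855 km) < …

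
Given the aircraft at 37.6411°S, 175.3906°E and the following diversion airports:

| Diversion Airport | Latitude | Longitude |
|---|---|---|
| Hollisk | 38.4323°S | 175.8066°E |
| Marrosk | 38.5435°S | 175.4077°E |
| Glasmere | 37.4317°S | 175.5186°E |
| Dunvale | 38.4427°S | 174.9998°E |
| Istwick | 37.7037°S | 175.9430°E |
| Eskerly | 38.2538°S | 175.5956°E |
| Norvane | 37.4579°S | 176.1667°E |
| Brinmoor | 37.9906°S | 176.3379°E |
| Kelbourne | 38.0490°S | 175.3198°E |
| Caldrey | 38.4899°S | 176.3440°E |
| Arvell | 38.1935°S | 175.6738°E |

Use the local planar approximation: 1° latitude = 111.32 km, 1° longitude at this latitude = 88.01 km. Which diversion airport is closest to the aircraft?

Distances from 37.6411°S, 175.3906°E:
Hollisk: √((-0.7912·111.32)² + (0.4160·88.01)²) = √(7757.449419 + 1340.450260) = 95.3829 km
Marrosk: √((-0.9024·111.32)² + (0.0171·88.01)²) = √(10091.240778 + 2.264938) = 100.4664 km
Glasmere: √((0.2094·111.32)² + (0.1280·88.01)²) = √(543.375121 + 126.906533) = 25.8898 km
Dunvale: √((-0.8016·111.32)² + (-0.3908·88.01)²) = √(7962.726744 + 1182.968423) = 95.6331 km
Istwick: √((-0.0626·111.32)² + (0.5524·88.01)²) = √(48.561832 + 2363.585852) = 49.1136 km
Eskerly: √((-0.6127·111.32)² + (0.2050·88.01)²) = √(4652.026243 + 325.515568) = 70.5517 km
Norvane: √((0.1832·111.32)² + (0.7761·88.01)²) = √(415.908057 + 4665.513053) = 71.2841 km
Brinmoor: √((-0.3495·111.32)² + (0.9473·88.01)²) = √(1513.703292 + 6950.869208) = 92.0031 km
Kelbourne: √((-0.4079·111.32)² + (-0.0708·88.01)²) = √(2061.834518 + 38.826707) = 45.8330 km
Caldrey: √((-0.8488·111.32)² + (0.9534·88.01)²) = √(8928.060758 + 7040.675641) = 126.3675 km
Arvell: √((-0.5524·111.32)² + (0.2832·88.01)²) = √(3781.409711 + 621.227311) = 66.3524 km
Minimum: Glasmere at 25.8898 km.

Glasmere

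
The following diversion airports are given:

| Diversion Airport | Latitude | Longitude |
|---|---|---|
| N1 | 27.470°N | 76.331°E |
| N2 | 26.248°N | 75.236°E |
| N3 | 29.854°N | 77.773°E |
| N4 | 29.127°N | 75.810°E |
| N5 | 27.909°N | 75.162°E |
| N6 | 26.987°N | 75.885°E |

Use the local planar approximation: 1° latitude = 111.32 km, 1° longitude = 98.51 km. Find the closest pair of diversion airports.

N1 and N6

Pairwise distances:
N1–N2: 173.610 km
N1–N3: 301.013 km
N1–N4: 191.464 km
N1–N5: 125.099 km
N1–N6: 69.435 km
N2–N3: 472.861 km
N2–N4: 325.440 km
N2–N5: 185.046 km
N2–N6: 104.188 km
N3–N4: 209.627 km
N3–N5: 336.209 km
N3–N6: 369.392 km
N4–N5: 149.863 km
N4–N6: 238.339 km
N5–N6: 124.928 km
Closest pair: N1–N6 at 69.435 km.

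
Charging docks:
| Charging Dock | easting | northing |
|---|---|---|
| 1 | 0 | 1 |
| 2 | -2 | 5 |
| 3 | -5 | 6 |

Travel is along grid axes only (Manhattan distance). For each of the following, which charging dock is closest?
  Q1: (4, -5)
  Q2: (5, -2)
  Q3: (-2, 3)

Q1→1; Q2→1; Q3→2

Q1 at (4, -5):
  1: |-4| + |6| = 4 + 6 = 10
  2: |-6| + |10| = 6 + 10 = 16
  3: |-9| + |11| = 9 + 11 = 20
  → nearest: 1 (10)
Q2 at (5, -2):
  1: |-5| + |3| = 5 + 3 = 8
  2: |-7| + |7| = 7 + 7 = 14
  3: |-10| + |8| = 10 + 8 = 18
  → nearest: 1 (8)
Q3 at (-2, 3):
  1: |2| + |-2| = 2 + 2 = 4
  2: |0| + |2| = 0 + 2 = 2
  3: |-3| + |3| = 3 + 3 = 6
  → nearest: 2 (2)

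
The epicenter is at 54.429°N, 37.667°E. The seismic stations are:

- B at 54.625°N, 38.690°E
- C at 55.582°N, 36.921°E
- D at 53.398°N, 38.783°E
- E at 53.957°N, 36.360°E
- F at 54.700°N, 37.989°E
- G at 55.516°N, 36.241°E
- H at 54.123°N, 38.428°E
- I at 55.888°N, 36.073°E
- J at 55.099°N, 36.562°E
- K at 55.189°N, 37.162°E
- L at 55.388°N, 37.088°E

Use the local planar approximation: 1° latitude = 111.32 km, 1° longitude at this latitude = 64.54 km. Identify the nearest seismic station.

F

Distances from 54.429°N, 37.667°E:
B: 69.536 km
C: 137.085 km
D: 135.500 km
E: 99.380 km
F: 36.633 km
G: 152.028 km
H: 59.771 km
I: 192.256 km
J: 103.194 km
K: 90.664 km
L: 113.107 km
Minimum: F at 36.633 km.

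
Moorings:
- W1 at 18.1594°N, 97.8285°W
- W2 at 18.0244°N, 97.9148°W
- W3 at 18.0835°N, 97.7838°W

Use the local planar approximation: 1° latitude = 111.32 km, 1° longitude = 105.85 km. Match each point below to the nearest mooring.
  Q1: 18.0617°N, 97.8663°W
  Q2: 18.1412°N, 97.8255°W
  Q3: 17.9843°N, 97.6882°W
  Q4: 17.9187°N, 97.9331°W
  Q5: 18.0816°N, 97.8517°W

Q1 at 18.0617°N, 97.8663°W:
  W1: √((0.0977·111.32)² + (0.0378·105.85)²) = √(118.286593 + 16.009041) = 11.5886 km
  W2: √((-0.0373·111.32)² + (-0.0485·105.85)²) = √(17.241064 + 26.355132) = 6.6027 km
  W3: √((0.0218·111.32)² + (0.0825·105.85)²) = √(5.889242 + 76.258739) = 9.0636 km
  → nearest: W2 (6.6027 km)
Q2 at 18.1412°N, 97.8255°W:
  W1: √((0.0182·111.32)² + (-0.0030·105.85)²) = √(4.104773 + 0.100838) = 2.0508 km
  W2: √((-0.1168·111.32)² + (-0.0893·105.85)²) = √(169.056581 + 89.347960) = 16.0750 km
  W3: √((-0.0577·111.32)² + (0.0417·105.85)²) = √(41.257036 + 19.482910) = 7.7936 km
  → nearest: W1 (2.0508 km)
Q3 at 17.9843°N, 97.6882°W:
  W1: √((0.1751·111.32)² + (-0.1403·105.85)²) = √(379.943210 + 220.544924) = 24.5049 km
  W2: √((0.0401·111.32)² + (-0.2266·105.85)²) = √(19.926689 + 575.309487) = 24.3975 km
  W3: √((0.0992·111.32)² + (-0.0956·105.85)²) = √(121.946612 + 102.399423) = 14.9782 km
  → nearest: W3 (14.9782 km)
Q4 at 17.9187°N, 97.9331°W:
  W1: √((0.2407·111.32)² + (0.1046·105.85)²) = √(717.957234 + 122.587191) = 28.9921 km
  W2: √((0.1057·111.32)² + (0.0183·105.85)²) = √(138.451087 + 3.752182) = 11.9249 km
  W3: √((0.1648·111.32)² + (0.1493·105.85)²) = √(336.558691 + 249.747610) = 24.2138 km
  → nearest: W2 (11.9249 km)
Q5 at 18.0816°N, 97.8517°W:
  W1: √((0.0778·111.32)² + (0.0232·105.85)²) = √(75.007655 + 6.030561) = 9.0021 km
  W2: √((-0.0572·111.32)² + (-0.0631·105.85)²) = √(40.545107 + 44.610844) = 9.2280 km
  W3: √((0.0019·111.32)² + (0.0679·105.85)²) = √(0.044736 + 51.656059) = 7.1903 km
  → nearest: W3 (7.1903 km)

Q1→W2; Q2→W1; Q3→W3; Q4→W2; Q5→W3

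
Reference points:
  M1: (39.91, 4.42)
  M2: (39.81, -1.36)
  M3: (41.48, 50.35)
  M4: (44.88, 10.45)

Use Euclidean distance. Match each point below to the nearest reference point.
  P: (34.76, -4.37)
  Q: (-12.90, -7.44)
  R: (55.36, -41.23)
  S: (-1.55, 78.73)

P→M2; Q→M2; R→M2; S→M3

P at (34.76, -4.37):
  M1: √((5.15)² + (8.79)²) = √(26.5225 + 77.2641) = 10.19
  M2: √((5.05)² + (3.01)²) = √(25.5025 + 9.0601) = 5.88
  M3: √((6.72)² + (54.72)²) = √(45.1584 + 2994.2784) = 55.13
  M4: √((10.12)² + (14.82)²) = √(102.4144 + 219.6324) = 17.95
  → nearest: M2 (5.88)
Q at (-12.90, -7.44):
  M1: √((52.81)² + (11.86)²) = √(2788.8961 + 140.6596) = 54.13
  M2: √((52.71)² + (6.08)²) = √(2778.3441 + 36.9664) = 53.06
  M3: √((54.38)² + (57.79)²) = √(2957.1844 + 3339.6841) = 79.35
  M4: √((57.78)² + (17.89)²) = √(3338.5284 + 320.0521) = 60.49
  → nearest: M2 (53.06)
R at (55.36, -41.23):
  M1: √((-15.45)² + (45.65)²) = √(238.7025 + 2083.9225) = 48.19
  M2: √((-15.55)² + (39.87)²) = √(241.8025 + 1589.6169) = 42.80
  M3: √((-13.88)² + (91.58)²) = √(192.6544 + 8386.8964) = 92.63
  M4: √((-10.48)² + (51.68)²) = √(109.8304 + 2670.8224) = 52.73
  → nearest: M2 (42.80)
S at (-1.55, 78.73):
  M1: √((41.46)² + (-74.31)²) = √(1718.9316 + 5521.9761) = 85.09
  M2: √((41.36)² + (-80.09)²) = √(1710.6496 + 6414.4081) = 90.14
  M3: √((43.03)² + (-28.38)²) = √(1851.5809 + 805.4244) = 51.55
  M4: √((46.43)² + (-68.28)²) = √(2155.7449 + 4662.1584) = 82.57
  → nearest: M3 (51.55)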